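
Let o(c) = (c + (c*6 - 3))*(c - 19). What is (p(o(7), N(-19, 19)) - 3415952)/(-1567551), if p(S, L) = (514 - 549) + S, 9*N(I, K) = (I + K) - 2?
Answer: 3416539/1567551 ≈ 2.1795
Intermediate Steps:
o(c) = (-19 + c)*(-3 + 7*c) (o(c) = (c + (6*c - 3))*(-19 + c) = (c + (-3 + 6*c))*(-19 + c) = (-3 + 7*c)*(-19 + c) = (-19 + c)*(-3 + 7*c))
N(I, K) = -2/9 + I/9 + K/9 (N(I, K) = ((I + K) - 2)/9 = (-2 + I + K)/9 = -2/9 + I/9 + K/9)
p(S, L) = -35 + S
(p(o(7), N(-19, 19)) - 3415952)/(-1567551) = ((-35 + (57 - 136*7 + 7*7**2)) - 3415952)/(-1567551) = ((-35 + (57 - 952 + 7*49)) - 3415952)*(-1/1567551) = ((-35 + (57 - 952 + 343)) - 3415952)*(-1/1567551) = ((-35 - 552) - 3415952)*(-1/1567551) = (-587 - 3415952)*(-1/1567551) = -3416539*(-1/1567551) = 3416539/1567551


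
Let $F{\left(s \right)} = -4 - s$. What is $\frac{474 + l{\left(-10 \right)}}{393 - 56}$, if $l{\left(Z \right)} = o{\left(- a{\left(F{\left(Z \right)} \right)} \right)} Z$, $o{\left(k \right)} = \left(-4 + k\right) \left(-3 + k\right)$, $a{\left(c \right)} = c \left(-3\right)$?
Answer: $- \frac{1626}{337} \approx -4.8249$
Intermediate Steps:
$a{\left(c \right)} = - 3 c$
$l{\left(Z \right)} = Z \left(96 + \left(-12 - 3 Z\right)^{2} + 21 Z\right)$ ($l{\left(Z \right)} = \left(12 + \left(- \left(-3\right) \left(-4 - Z\right)\right)^{2} - 7 \left(- \left(-3\right) \left(-4 - Z\right)\right)\right) Z = \left(12 + \left(- (12 + 3 Z)\right)^{2} - 7 \left(- (12 + 3 Z)\right)\right) Z = \left(12 + \left(-12 - 3 Z\right)^{2} - 7 \left(-12 - 3 Z\right)\right) Z = \left(12 + \left(-12 - 3 Z\right)^{2} + \left(84 + 21 Z\right)\right) Z = \left(96 + \left(-12 - 3 Z\right)^{2} + 21 Z\right) Z = Z \left(96 + \left(-12 - 3 Z\right)^{2} + 21 Z\right)$)
$\frac{474 + l{\left(-10 \right)}}{393 - 56} = \frac{474 + 3 \left(-10\right) \left(80 + 3 \left(-10\right)^{2} + 31 \left(-10\right)\right)}{393 - 56} = \frac{474 + 3 \left(-10\right) \left(80 + 3 \cdot 100 - 310\right)}{337} = \left(474 + 3 \left(-10\right) \left(80 + 300 - 310\right)\right) \frac{1}{337} = \left(474 + 3 \left(-10\right) 70\right) \frac{1}{337} = \left(474 - 2100\right) \frac{1}{337} = \left(-1626\right) \frac{1}{337} = - \frac{1626}{337}$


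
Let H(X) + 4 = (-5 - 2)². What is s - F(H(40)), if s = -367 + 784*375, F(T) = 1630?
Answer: 292003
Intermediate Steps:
H(X) = 45 (H(X) = -4 + (-5 - 2)² = -4 + (-7)² = -4 + 49 = 45)
s = 293633 (s = -367 + 294000 = 293633)
s - F(H(40)) = 293633 - 1*1630 = 293633 - 1630 = 292003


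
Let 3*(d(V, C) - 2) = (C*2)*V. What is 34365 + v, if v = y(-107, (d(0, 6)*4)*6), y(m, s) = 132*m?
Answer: 20241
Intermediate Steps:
d(V, C) = 2 + 2*C*V/3 (d(V, C) = 2 + ((C*2)*V)/3 = 2 + ((2*C)*V)/3 = 2 + (2*C*V)/3 = 2 + 2*C*V/3)
v = -14124 (v = 132*(-107) = -14124)
34365 + v = 34365 - 14124 = 20241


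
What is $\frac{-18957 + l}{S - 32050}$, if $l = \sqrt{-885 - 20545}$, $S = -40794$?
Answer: $\frac{18957}{72844} - \frac{i \sqrt{21430}}{72844} \approx 0.26024 - 0.0020096 i$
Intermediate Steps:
$l = i \sqrt{21430}$ ($l = \sqrt{-21430} = i \sqrt{21430} \approx 146.39 i$)
$\frac{-18957 + l}{S - 32050} = \frac{-18957 + i \sqrt{21430}}{-40794 - 32050} = \frac{-18957 + i \sqrt{21430}}{-72844} = \left(-18957 + i \sqrt{21430}\right) \left(- \frac{1}{72844}\right) = \frac{18957}{72844} - \frac{i \sqrt{21430}}{72844}$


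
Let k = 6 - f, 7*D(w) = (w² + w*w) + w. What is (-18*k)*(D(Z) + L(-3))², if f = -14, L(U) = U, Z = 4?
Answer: -81000/49 ≈ -1653.1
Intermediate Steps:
D(w) = w/7 + 2*w²/7 (D(w) = ((w² + w*w) + w)/7 = ((w² + w²) + w)/7 = (2*w² + w)/7 = (w + 2*w²)/7 = w/7 + 2*w²/7)
k = 20 (k = 6 - 1*(-14) = 6 + 14 = 20)
(-18*k)*(D(Z) + L(-3))² = (-18*20)*((⅐)*4*(1 + 2*4) - 3)² = -360*((⅐)*4*(1 + 8) - 3)² = -360*((⅐)*4*9 - 3)² = -360*(36/7 - 3)² = -360*(15/7)² = -360*225/49 = -81000/49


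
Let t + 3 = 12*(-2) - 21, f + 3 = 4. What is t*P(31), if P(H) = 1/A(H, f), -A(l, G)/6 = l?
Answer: 8/31 ≈ 0.25806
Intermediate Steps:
f = 1 (f = -3 + 4 = 1)
A(l, G) = -6*l
P(H) = -1/(6*H) (P(H) = 1/(-6*H) = -1/(6*H))
t = -48 (t = -3 + (12*(-2) - 21) = -3 + (-24 - 21) = -3 - 45 = -48)
t*P(31) = -(-8)/31 = -48*(-1/186) = 8/31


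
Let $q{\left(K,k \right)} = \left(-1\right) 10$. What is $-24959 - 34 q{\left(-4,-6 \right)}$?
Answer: $-24619$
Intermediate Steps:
$q{\left(K,k \right)} = -10$
$-24959 - 34 q{\left(-4,-6 \right)} = -24959 - -340 = -24959 + 340 = -24619$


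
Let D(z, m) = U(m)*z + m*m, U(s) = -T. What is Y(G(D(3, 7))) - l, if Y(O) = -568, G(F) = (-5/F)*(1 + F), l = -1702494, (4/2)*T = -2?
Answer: 1701926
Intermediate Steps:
T = -1 (T = (½)*(-2) = -1)
U(s) = 1 (U(s) = -1*(-1) = 1)
D(z, m) = z + m² (D(z, m) = 1*z + m*m = z + m²)
G(F) = -5*(1 + F)/F
Y(G(D(3, 7))) - l = -568 - 1*(-1702494) = -568 + 1702494 = 1701926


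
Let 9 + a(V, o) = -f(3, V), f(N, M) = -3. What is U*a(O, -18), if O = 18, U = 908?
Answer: -5448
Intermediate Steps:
a(V, o) = -6 (a(V, o) = -9 - 1*(-3) = -9 + 3 = -6)
U*a(O, -18) = 908*(-6) = -5448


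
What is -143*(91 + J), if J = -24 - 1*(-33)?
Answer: -14300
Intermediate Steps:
J = 9 (J = -24 + 33 = 9)
-143*(91 + J) = -143*(91 + 9) = -143*100 = -14300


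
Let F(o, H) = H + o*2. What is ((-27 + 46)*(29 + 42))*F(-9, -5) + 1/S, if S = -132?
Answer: -4095565/132 ≈ -31027.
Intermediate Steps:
F(o, H) = H + 2*o
((-27 + 46)*(29 + 42))*F(-9, -5) + 1/S = ((-27 + 46)*(29 + 42))*(-5 + 2*(-9)) + 1/(-132) = (19*71)*(-5 - 18) - 1/132 = 1349*(-23) - 1/132 = -31027 - 1/132 = -4095565/132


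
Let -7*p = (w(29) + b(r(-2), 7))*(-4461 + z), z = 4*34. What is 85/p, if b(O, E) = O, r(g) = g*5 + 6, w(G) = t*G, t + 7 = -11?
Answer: -119/454990 ≈ -0.00026154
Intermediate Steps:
t = -18 (t = -7 - 11 = -18)
w(G) = -18*G
r(g) = 6 + 5*g (r(g) = 5*g + 6 = 6 + 5*g)
z = 136
p = -2274950/7 (p = -(-18*29 + (6 + 5*(-2)))*(-4461 + 136)/7 = -(-522 + (6 - 10))*(-4325)/7 = -(-522 - 4)*(-4325)/7 = -(-526)*(-4325)/7 = -⅐*2274950 = -2274950/7 ≈ -3.2499e+5)
85/p = 85/(-2274950/7) = 85*(-7/2274950) = -119/454990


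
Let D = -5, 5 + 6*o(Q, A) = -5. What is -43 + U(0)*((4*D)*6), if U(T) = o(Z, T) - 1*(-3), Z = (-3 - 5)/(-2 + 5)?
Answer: -203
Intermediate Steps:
Z = -8/3 ≈ -2.6667
o(Q, A) = -5/3 (o(Q, A) = -5/6 + (1/6)*(-5) = -5/6 - 5/6 = -5/3)
U(T) = 4/3 (U(T) = -5/3 - 1*(-3) = -5/3 + 3 = 4/3)
-43 + U(0)*((4*D)*6) = -43 + 4*((4*(-5))*6)/3 = -43 + 4*(-20*6)/3 = -43 + (4/3)*(-120) = -43 - 160 = -203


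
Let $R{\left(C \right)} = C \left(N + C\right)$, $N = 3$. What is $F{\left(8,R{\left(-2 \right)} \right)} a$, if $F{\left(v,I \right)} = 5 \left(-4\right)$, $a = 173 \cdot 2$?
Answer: $-6920$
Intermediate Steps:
$a = 346$
$R{\left(C \right)} = C \left(3 + C\right)$
$F{\left(v,I \right)} = -20$
$F{\left(8,R{\left(-2 \right)} \right)} a = \left(-20\right) 346 = -6920$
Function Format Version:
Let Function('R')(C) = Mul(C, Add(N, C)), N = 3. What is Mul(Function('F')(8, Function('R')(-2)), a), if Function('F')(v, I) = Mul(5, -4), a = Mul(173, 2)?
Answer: -6920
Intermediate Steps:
a = 346
Function('R')(C) = Mul(C, Add(3, C))
Function('F')(v, I) = -20
Mul(Function('F')(8, Function('R')(-2)), a) = Mul(-20, 346) = -6920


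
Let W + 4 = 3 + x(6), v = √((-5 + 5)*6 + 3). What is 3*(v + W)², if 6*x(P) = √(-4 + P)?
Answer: (-6 + √2 + 6*√3)²/12 ≈ 2.8096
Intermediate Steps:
v = √3 (v = √(0*6 + 3) = √(0 + 3) = √3 ≈ 1.7320)
x(P) = √(-4 + P)/6
W = -1 + √2/6 (W = -4 + (3 + √(-4 + 6)/6) = -4 + (3 + √2/6) = -1 + √2/6 ≈ -0.76430)
3*(v + W)² = 3*(√3 + (-1 + √2/6))² = 3*(-1 + √3 + √2/6)²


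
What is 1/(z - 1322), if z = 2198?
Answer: 1/876 ≈ 0.0011416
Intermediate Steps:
1/(z - 1322) = 1/(2198 - 1322) = 1/876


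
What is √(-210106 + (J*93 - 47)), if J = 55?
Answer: 3*I*√22782 ≈ 452.81*I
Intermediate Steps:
√(-210106 + (J*93 - 47)) = √(-210106 + (55*93 - 47)) = √(-210106 + (5115 - 47)) = √(-210106 + 5068) = √(-205038) = 3*I*√22782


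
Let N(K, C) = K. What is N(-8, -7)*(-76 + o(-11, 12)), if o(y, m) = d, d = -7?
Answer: 664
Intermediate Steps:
o(y, m) = -7
N(-8, -7)*(-76 + o(-11, 12)) = -8*(-76 - 7) = -8*(-83) = 664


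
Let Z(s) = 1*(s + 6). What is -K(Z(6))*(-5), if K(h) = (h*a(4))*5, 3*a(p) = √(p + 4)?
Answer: 200*√2 ≈ 282.84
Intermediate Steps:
a(p) = √(4 + p)/3 (a(p) = √(p + 4)/3 = √(4 + p)/3)
Z(s) = 6 + s (Z(s) = 1*(6 + s) = 6 + s)
K(h) = 10*h*√2/3 (K(h) = (h*(√(4 + 4)/3))*5 = (h*(√8/3))*5 = (h*((2*√2)/3))*5 = (h*(2*√2/3))*5 = (2*h*√2/3)*5 = 10*h*√2/3)
-K(Z(6))*(-5) = -10*(6 + 6)*√2/3*(-5) = -10*12*√2/3*(-5) = -40*√2*(-5) = 200*√2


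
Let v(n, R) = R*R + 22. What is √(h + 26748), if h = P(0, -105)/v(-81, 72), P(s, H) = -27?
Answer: 3*√80548424174/5206 ≈ 163.55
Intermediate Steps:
v(n, R) = 22 + R² (v(n, R) = R² + 22 = 22 + R²)
h = -27/5206 (h = -27/(22 + 72²) = -27/(22 + 5184) = -27/5206 ≈ -0.0051863)
√(h + 26748) = √(-27/5206 + 26748) = √(139250061/5206) = 3*√80548424174/5206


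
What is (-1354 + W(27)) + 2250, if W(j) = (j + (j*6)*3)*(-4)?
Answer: -1156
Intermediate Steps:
W(j) = -76*j (W(j) = (j + (6*j)*3)*(-4) = (j + 18*j)*(-4) = (19*j)*(-4) = -76*j)
(-1354 + W(27)) + 2250 = (-1354 - 76*27) + 2250 = (-1354 - 2052) + 2250 = -3406 + 2250 = -1156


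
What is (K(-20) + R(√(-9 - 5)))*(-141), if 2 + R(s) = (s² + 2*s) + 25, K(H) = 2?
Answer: -1551 - 282*I*√14 ≈ -1551.0 - 1055.1*I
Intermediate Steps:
R(s) = 23 + s² + 2*s (R(s) = -2 + ((s² + 2*s) + 25) = -2 + (25 + s² + 2*s) = 23 + s² + 2*s)
(K(-20) + R(√(-9 - 5)))*(-141) = (2 + (23 + (√(-9 - 5))² + 2*√(-9 - 5)))*(-141) = (2 + (23 + (√(-14))² + 2*√(-14)))*(-141) = (2 + (23 + (I*√14)² + 2*(I*√14)))*(-141) = (2 + (23 - 14 + 2*I*√14))*(-141) = (2 + (9 + 2*I*√14))*(-141) = (11 + 2*I*√14)*(-141) = -1551 - 282*I*√14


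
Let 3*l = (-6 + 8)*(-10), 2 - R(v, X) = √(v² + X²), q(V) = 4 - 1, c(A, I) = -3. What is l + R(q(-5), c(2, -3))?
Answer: -14/3 - 3*√2 ≈ -8.9093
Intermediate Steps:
q(V) = 3
R(v, X) = 2 - √(X² + v²) (R(v, X) = 2 - √(v² + X²) = 2 - √(X² + v²))
l = -20/3 (l = ((-6 + 8)*(-10))/3 = (2*(-10))/3 = (⅓)*(-20) = -20/3 ≈ -6.6667)
l + R(q(-5), c(2, -3)) = -20/3 + (2 - √((-3)² + 3²)) = -20/3 + (2 - √(9 + 9)) = -20/3 + (2 - √18) = -20/3 + (2 - 3*√2) = -14/3 - 3*√2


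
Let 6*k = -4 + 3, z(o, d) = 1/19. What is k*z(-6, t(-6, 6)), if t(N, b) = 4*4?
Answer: -1/114 ≈ -0.0087719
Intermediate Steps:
t(N, b) = 16
z(o, d) = 1/19
k = -⅙ (k = (-4 + 3)/6 = (⅙)*(-1) = -⅙ ≈ -0.16667)
k*z(-6, t(-6, 6)) = -⅙*1/19 = -1/114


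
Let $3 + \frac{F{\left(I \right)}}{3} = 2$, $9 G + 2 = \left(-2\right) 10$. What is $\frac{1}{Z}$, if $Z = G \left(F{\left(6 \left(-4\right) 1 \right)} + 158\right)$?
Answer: $- \frac{9}{3410} \approx -0.0026393$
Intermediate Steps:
$G = - \frac{22}{9}$ ($G = - \frac{2}{9} + \frac{\left(-2\right) 10}{9} = - \frac{2}{9} + \frac{1}{9} \left(-20\right) = - \frac{2}{9} - \frac{20}{9} = - \frac{22}{9} \approx -2.4444$)
$F{\left(I \right)} = -3$ ($F{\left(I \right)} = -9 + 3 \cdot 2 = -9 + 6 = -3$)
$Z = - \frac{3410}{9}$ ($Z = - \frac{22 \left(-3 + 158\right)}{9} = \left(- \frac{22}{9}\right) 155 = - \frac{3410}{9} \approx -378.89$)
$\frac{1}{Z} = \frac{1}{- \frac{3410}{9}} = - \frac{9}{3410}$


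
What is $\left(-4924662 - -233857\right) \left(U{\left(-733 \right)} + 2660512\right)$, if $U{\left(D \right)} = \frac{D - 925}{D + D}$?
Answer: $- \frac{9147802101930625}{733} \approx -1.248 \cdot 10^{13}$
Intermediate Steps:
$U{\left(D \right)} = \frac{-925 + D}{2 D}$
$\left(-4924662 - -233857\right) \left(U{\left(-733 \right)} + 2660512\right) = \left(-4924662 - -233857\right) \left(\frac{-925 - 733}{2 \left(-733\right)} + 2660512\right) = \left(-4924662 + 233857\right) \left(\frac{1}{2} \left(- \frac{1}{733}\right) \left(-1658\right) + 2660512\right) = - 4690805 \left(\frac{829}{733} + 2660512\right) = \left(-4690805\right) \frac{1950156125}{733} = - \frac{9147802101930625}{733}$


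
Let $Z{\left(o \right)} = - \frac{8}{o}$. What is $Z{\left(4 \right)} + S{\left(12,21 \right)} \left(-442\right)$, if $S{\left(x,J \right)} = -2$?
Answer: $882$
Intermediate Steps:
$Z{\left(4 \right)} + S{\left(12,21 \right)} \left(-442\right) = - \frac{8}{4} - -884 = \left(-8\right) \frac{1}{4} + 884 = -2 + 884 = 882$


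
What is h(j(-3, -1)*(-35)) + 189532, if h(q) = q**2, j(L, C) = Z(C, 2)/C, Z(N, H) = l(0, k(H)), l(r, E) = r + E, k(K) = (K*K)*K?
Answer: 267932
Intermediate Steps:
k(K) = K**3 (k(K) = K**2*K = K**3)
l(r, E) = E + r
Z(N, H) = H**3 (Z(N, H) = H**3 + 0 = H**3)
j(L, C) = 8/C (j(L, C) = 2**3/C = 8/C)
h(j(-3, -1)*(-35)) + 189532 = ((8/(-1))*(-35))**2 + 189532 = ((8*(-1))*(-35))**2 + 189532 = (-8*(-35))**2 + 189532 = 280**2 + 189532 = 78400 + 189532 = 267932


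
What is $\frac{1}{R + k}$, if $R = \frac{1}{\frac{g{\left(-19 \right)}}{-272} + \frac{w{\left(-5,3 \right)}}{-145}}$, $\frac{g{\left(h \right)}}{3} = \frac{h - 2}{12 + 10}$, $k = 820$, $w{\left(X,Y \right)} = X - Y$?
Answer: $\frac{57007}{47613420} \approx 0.0011973$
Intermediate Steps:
$g{\left(h \right)} = - \frac{3}{11} + \frac{3 h}{22}$ ($g{\left(h \right)} = 3 \frac{h - 2}{12 + 10} = 3 \frac{-2 + h}{22} = 3 \left(-2 + h\right) \frac{1}{22} = 3 \left(- \frac{1}{11} + \frac{h}{22}\right) = - \frac{3}{11} + \frac{3 h}{22}$)
$R = \frac{867680}{57007}$ ($R = \frac{1}{\frac{- \frac{3}{11} + \frac{3}{22} \left(-19\right)}{-272} + \frac{-5 - 3}{-145}} = \frac{1}{\left(- \frac{3}{11} - \frac{57}{22}\right) \left(- \frac{1}{272}\right) + \left(-5 - 3\right) \left(- \frac{1}{145}\right)} = \frac{1}{\left(- \frac{63}{22}\right) \left(- \frac{1}{272}\right) - - \frac{8}{145}} = \frac{1}{\frac{63}{5984} + \frac{8}{145}} = \frac{1}{\frac{57007}{867680}} = \frac{867680}{57007} \approx 15.221$)
$\frac{1}{R + k} = \frac{1}{\frac{867680}{57007} + 820} = \frac{1}{\frac{47613420}{57007}} = \frac{57007}{47613420}$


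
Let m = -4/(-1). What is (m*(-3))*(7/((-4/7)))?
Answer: 147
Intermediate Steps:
m = 4 (m = -4*(-1) = 4)
(m*(-3))*(7/((-4/7))) = (4*(-3))*(7/((-4/7))) = -84/((-4*⅐)) = -84/(-4/7) = -84*(-7)/4 = -12*(-49/4) = 147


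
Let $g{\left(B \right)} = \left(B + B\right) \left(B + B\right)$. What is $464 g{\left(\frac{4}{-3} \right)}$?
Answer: $\frac{29696}{9} \approx 3299.6$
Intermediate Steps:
$g{\left(B \right)} = 4 B^{2}$ ($g{\left(B \right)} = 2 B 2 B = 4 B^{2}$)
$464 g{\left(\frac{4}{-3} \right)} = 464 \cdot 4 \left(\frac{4}{-3}\right)^{2} = 464 \cdot 4 \left(4 \left(- \frac{1}{3}\right)\right)^{2} = 464 \cdot 4 \left(- \frac{4}{3}\right)^{2} = 464 \cdot 4 \cdot \frac{16}{9} = 464 \cdot \frac{64}{9} = \frac{29696}{9}$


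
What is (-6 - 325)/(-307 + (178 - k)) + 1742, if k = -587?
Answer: 797505/458 ≈ 1741.3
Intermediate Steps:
(-6 - 325)/(-307 + (178 - k)) + 1742 = (-6 - 325)/(-307 + (178 - 1*(-587))) + 1742 = -331/(-307 + (178 + 587)) + 1742 = -331/(-307 + 765) + 1742 = -331/458 + 1742 = 797505/458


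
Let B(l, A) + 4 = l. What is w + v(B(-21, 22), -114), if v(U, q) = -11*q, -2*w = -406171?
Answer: 408679/2 ≈ 2.0434e+5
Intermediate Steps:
w = 406171/2 (w = -½*(-406171) = 406171/2 ≈ 2.0309e+5)
B(l, A) = -4 + l
w + v(B(-21, 22), -114) = 406171/2 - 11*(-114) = 406171/2 + 1254 = 408679/2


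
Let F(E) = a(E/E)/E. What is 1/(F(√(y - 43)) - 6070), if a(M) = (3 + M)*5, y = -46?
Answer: -54023/327919650 + I*√89/163959825 ≈ -0.00016474 + 5.7538e-8*I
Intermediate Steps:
a(M) = 15 + 5*M
F(E) = 20/E (F(E) = (15 + 5*(E/E))/E = (15 + 5*1)/E = (15 + 5)/E = 20/E)
1/(F(√(y - 43)) - 6070) = 1/(20/(√(-46 - 43)) - 6070) = 1/(20/(√(-89)) - 6070) = 1/(20/((I*√89)) - 6070) = 1/(20*(-I*√89/89) - 6070) = 1/(-20*I*√89/89 - 6070) = 1/(-6070 - 20*I*√89/89)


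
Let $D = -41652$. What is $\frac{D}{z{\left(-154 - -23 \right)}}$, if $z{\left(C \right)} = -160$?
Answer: $\frac{10413}{40} \approx 260.33$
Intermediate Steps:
$\frac{D}{z{\left(-154 - -23 \right)}} = - \frac{41652}{-160} = \left(-41652\right) \left(- \frac{1}{160}\right) = \frac{10413}{40}$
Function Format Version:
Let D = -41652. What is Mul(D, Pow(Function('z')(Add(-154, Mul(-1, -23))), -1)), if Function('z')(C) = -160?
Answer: Rational(10413, 40) ≈ 260.33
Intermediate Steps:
Mul(D, Pow(Function('z')(Add(-154, Mul(-1, -23))), -1)) = Mul(-41652, Pow(-160, -1)) = Mul(-41652, Rational(-1, 160)) = Rational(10413, 40)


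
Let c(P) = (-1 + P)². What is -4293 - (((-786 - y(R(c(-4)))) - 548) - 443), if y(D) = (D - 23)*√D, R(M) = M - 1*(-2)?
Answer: -2516 + 12*√3 ≈ -2495.2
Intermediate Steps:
R(M) = 2 + M (R(M) = M + 2 = 2 + M)
y(D) = √D*(-23 + D) (y(D) = (-23 + D)*√D = √D*(-23 + D))
-4293 - (((-786 - y(R(c(-4)))) - 548) - 443) = -4293 - (((-786 - √(2 + (-1 - 4)²)*(-23 + (2 + (-1 - 4)²))) - 548) - 443) = -4293 - (((-786 - √(2 + (-5)²)*(-23 + (2 + (-5)²))) - 548) - 443) = -4293 - (((-786 - √(2 + 25)*(-23 + (2 + 25))) - 548) - 443) = -4293 - (((-786 - √27*(-23 + 27)) - 548) - 443) = -4293 - (((-786 - 3*√3*4) - 548) - 443) = -4293 - (((-786 - 12*√3) - 548) - 443) = -4293 - ((-1334 - 12*√3) - 443) = -4293 - (-1777 - 12*√3) = -4293 + (1777 + 12*√3) = -2516 + 12*√3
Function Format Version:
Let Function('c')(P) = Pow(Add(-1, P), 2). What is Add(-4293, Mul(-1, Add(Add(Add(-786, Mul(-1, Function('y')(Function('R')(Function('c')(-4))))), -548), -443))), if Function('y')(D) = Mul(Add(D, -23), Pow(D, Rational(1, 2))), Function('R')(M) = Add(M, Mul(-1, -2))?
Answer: Add(-2516, Mul(12, Pow(3, Rational(1, 2)))) ≈ -2495.2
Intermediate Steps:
Function('R')(M) = Add(2, M) (Function('R')(M) = Add(M, 2) = Add(2, M))
Function('y')(D) = Mul(Pow(D, Rational(1, 2)), Add(-23, D)) (Function('y')(D) = Mul(Add(-23, D), Pow(D, Rational(1, 2))) = Mul(Pow(D, Rational(1, 2)), Add(-23, D)))
Add(-4293, Mul(-1, Add(Add(Add(-786, Mul(-1, Function('y')(Function('R')(Function('c')(-4))))), -548), -443))) = Add(-4293, Mul(-1, Add(Add(Add(-786, Mul(-1, Mul(Pow(Add(2, Pow(Add(-1, -4), 2)), Rational(1, 2)), Add(-23, Add(2, Pow(Add(-1, -4), 2)))))), -548), -443))) = Add(-4293, Mul(-1, Add(Add(Add(-786, Mul(-1, Mul(Pow(Add(2, Pow(-5, 2)), Rational(1, 2)), Add(-23, Add(2, Pow(-5, 2)))))), -548), -443))) = Add(-4293, Mul(-1, Add(Add(Add(-786, Mul(-1, Mul(Pow(Add(2, 25), Rational(1, 2)), Add(-23, Add(2, 25))))), -548), -443))) = Add(-4293, Mul(-1, Add(Add(Add(-786, Mul(-1, Mul(Pow(27, Rational(1, 2)), Add(-23, 27)))), -548), -443))) = Add(-4293, Mul(-1, Add(Add(Add(-786, Mul(-1, Mul(Mul(3, Pow(3, Rational(1, 2))), 4))), -548), -443))) = Add(-4293, Mul(-1, Add(Add(Add(-786, Mul(-1, Mul(12, Pow(3, Rational(1, 2))))), -548), -443))) = Add(-4293, Mul(-1, Add(Add(Add(-786, Mul(-12, Pow(3, Rational(1, 2)))), -548), -443))) = Add(-4293, Mul(-1, Add(Add(-1334, Mul(-12, Pow(3, Rational(1, 2)))), -443))) = Add(-4293, Mul(-1, Add(-1777, Mul(-12, Pow(3, Rational(1, 2)))))) = Add(-4293, Add(1777, Mul(12, Pow(3, Rational(1, 2))))) = Add(-2516, Mul(12, Pow(3, Rational(1, 2))))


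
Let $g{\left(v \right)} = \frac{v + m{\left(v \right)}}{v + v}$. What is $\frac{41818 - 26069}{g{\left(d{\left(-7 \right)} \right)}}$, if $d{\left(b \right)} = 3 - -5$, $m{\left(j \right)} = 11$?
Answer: $\frac{251984}{19} \approx 13262.0$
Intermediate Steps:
$d{\left(b \right)} = 8$ ($d{\left(b \right)} = 3 + 5 = 8$)
$g{\left(v \right)} = \frac{11 + v}{2 v}$ ($g{\left(v \right)} = \frac{v + 11}{v + v} = \frac{11 + v}{2 v}$)
$\frac{41818 - 26069}{g{\left(d{\left(-7 \right)} \right)}} = \frac{41818 - 26069}{\frac{1}{2} \cdot \frac{1}{8} \left(11 + 8\right)} = \frac{41818 - 26069}{\frac{1}{2} \cdot \frac{1}{8} \cdot 19} = \frac{15749}{\frac{19}{16}} = 15749 \cdot \frac{16}{19} = \frac{251984}{19}$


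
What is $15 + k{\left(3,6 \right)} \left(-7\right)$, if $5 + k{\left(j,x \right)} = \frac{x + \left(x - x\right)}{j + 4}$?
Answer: $44$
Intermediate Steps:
$k{\left(j,x \right)} = -5 + \frac{x}{4 + j}$ ($k{\left(j,x \right)} = -5 + \frac{x + \left(x - x\right)}{j + 4} = -5 + \frac{x + 0}{4 + j} = -5 + \frac{x}{4 + j}$)
$15 + k{\left(3,6 \right)} \left(-7\right) = 15 + \frac{-20 + 6 - 15}{4 + 3} \left(-7\right) = 15 + \frac{-20 + 6 - 15}{7} \left(-7\right) = 15 + \frac{1}{7} \left(-29\right) \left(-7\right) = 15 - -29 = 15 + 29 = 44$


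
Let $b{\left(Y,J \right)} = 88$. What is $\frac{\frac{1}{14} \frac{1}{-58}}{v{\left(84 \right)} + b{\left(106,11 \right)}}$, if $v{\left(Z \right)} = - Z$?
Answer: $- \frac{1}{3248} \approx -0.00030788$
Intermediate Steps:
$\frac{\frac{1}{14} \frac{1}{-58}}{v{\left(84 \right)} + b{\left(106,11 \right)}} = \frac{\frac{1}{14} \frac{1}{-58}}{\left(-1\right) 84 + 88} = \frac{\frac{1}{14} \left(- \frac{1}{58}\right)}{-84 + 88} = - \frac{1}{812 \cdot 4} = \left(- \frac{1}{812}\right) \frac{1}{4} = - \frac{1}{3248}$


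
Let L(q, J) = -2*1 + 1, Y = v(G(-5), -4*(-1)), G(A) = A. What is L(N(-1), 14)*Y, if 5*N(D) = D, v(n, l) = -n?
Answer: -5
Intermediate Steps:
N(D) = D/5
Y = 5 (Y = -1*(-5) = 5)
L(q, J) = -1 (L(q, J) = -2 + 1 = -1)
L(N(-1), 14)*Y = -1*5 = -5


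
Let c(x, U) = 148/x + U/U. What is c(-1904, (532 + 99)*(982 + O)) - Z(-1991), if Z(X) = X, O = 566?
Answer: 948155/476 ≈ 1991.9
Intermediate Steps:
c(x, U) = 1 + 148/x (c(x, U) = 148/x + 1 = 1 + 148/x)
c(-1904, (532 + 99)*(982 + O)) - Z(-1991) = (148 - 1904)/(-1904) - 1*(-1991) = -1/1904*(-1756) + 1991 = 439/476 + 1991 = 948155/476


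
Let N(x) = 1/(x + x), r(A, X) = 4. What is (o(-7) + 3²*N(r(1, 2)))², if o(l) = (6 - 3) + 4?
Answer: 4225/64 ≈ 66.016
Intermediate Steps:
o(l) = 7 (o(l) = 3 + 4 = 7)
N(x) = 1/(2*x)
(o(-7) + 3²*N(r(1, 2)))² = (7 + 3²*((½)/4))² = (7 + 9*((½)*(¼)))² = (7 + 9*(⅛))² = (7 + 9/8)² = (65/8)² = 4225/64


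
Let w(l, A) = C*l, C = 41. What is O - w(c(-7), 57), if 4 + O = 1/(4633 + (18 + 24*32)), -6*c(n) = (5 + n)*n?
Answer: 1490228/16257 ≈ 91.667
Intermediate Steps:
c(n) = -n*(5 + n)/6 (c(n) = -(5 + n)*n/6 = -n*(5 + n)/6)
O = -21675/5419 (O = -4 + 1/(4633 + (18 + 24*32)) = -4 + 1/(4633 + (18 + 768)) = -4 + 1/(4633 + 786) = -4 + 1/5419 = -21675/5419 ≈ -3.9998)
w(l, A) = 41*l
O - w(c(-7), 57) = -21675/5419 - 41*(-⅙*(-7)*(5 - 7)) = -21675/5419 - 41*(-⅙*(-7)*(-2)) = -21675/5419 - 41*(-7)/3 = -21675/5419 - 1*(-287/3) = -21675/5419 + 287/3 = 1490228/16257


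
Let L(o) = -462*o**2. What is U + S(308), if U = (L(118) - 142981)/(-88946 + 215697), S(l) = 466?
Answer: 52490097/126751 ≈ 414.12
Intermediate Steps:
U = -6575869/126751 (U = (-462*118**2 - 142981)/(-88946 + 215697) = (-462*13924 - 142981)/126751 = (-6432888 - 142981)*(1/126751) = -6575869*1/126751 = -6575869/126751 ≈ -51.880)
U + S(308) = -6575869/126751 + 466 = 52490097/126751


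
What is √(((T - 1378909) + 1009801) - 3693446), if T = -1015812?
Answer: I*√5078366 ≈ 2253.5*I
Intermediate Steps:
√(((T - 1378909) + 1009801) - 3693446) = √(((-1015812 - 1378909) + 1009801) - 3693446) = √((-2394721 + 1009801) - 3693446) = √(-1384920 - 3693446) = √(-5078366) = I*√5078366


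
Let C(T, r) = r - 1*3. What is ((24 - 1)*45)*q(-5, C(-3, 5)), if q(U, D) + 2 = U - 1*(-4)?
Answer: -3105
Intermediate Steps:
C(T, r) = -3 + r (C(T, r) = r - 3 = -3 + r)
q(U, D) = 2 + U (q(U, D) = -2 + (U - 1*(-4)) = -2 + (U + 4) = -2 + (4 + U) = 2 + U)
((24 - 1)*45)*q(-5, C(-3, 5)) = ((24 - 1)*45)*(2 - 5) = (23*45)*(-3) = 1035*(-3) = -3105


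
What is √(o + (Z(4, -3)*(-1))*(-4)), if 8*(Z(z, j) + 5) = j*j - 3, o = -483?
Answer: 10*I*√5 ≈ 22.361*I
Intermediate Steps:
Z(z, j) = -43/8 + j²/8 (Z(z, j) = -5 + (j*j - 3)/8 = -5 + (j² - 3)/8 = -5 + (-3 + j²)/8 = -5 + (-3/8 + j²/8) = -43/8 + j²/8)
√(o + (Z(4, -3)*(-1))*(-4)) = √(-483 + ((-43/8 + (⅛)*(-3)²)*(-1))*(-4)) = √(-483 + ((-43/8 + (⅛)*9)*(-1))*(-4)) = √(-483 + ((-43/8 + 9/8)*(-1))*(-4)) = √(-483 - 17/4*(-1)*(-4)) = √(-483 + (17/4)*(-4)) = √(-483 - 17) = √(-500) = 10*I*√5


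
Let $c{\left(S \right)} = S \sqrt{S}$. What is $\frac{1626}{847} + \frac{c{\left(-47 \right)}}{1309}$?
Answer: $\frac{1626}{847} - \frac{47 i \sqrt{47}}{1309} \approx 1.9197 - 0.24615 i$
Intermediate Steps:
$c{\left(S \right)} = S^{\frac{3}{2}}$
$\frac{1626}{847} + \frac{c{\left(-47 \right)}}{1309} = \frac{1626}{847} + \frac{\left(-47\right)^{\frac{3}{2}}}{1309} = 1626 \cdot \frac{1}{847} + - 47 i \sqrt{47} \cdot \frac{1}{1309} = \frac{1626}{847} - \frac{47 i \sqrt{47}}{1309}$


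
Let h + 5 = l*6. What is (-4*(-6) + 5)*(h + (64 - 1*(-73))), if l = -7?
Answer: 2610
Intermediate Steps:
h = -47 (h = -5 - 7*6 = -5 - 42 = -47)
(-4*(-6) + 5)*(h + (64 - 1*(-73))) = (-4*(-6) + 5)*(-47 + (64 - 1*(-73))) = (24 + 5)*(-47 + (64 + 73)) = 29*(-47 + 137) = 29*90 = 2610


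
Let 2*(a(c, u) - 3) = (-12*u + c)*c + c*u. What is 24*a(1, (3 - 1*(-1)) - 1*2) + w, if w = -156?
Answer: -336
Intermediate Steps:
a(c, u) = 3 + c*u/2 + c*(c - 12*u)/2 (a(c, u) = 3 + ((-12*u + c)*c + c*u)/2 = 3 + ((c - 12*u)*c + c*u)/2 = 3 + (c*(c - 12*u) + c*u)/2 = 3 + (c*u + c*(c - 12*u))/2 = 3 + (c*u/2 + c*(c - 12*u)/2) = 3 + c*u/2 + c*(c - 12*u)/2)
24*a(1, (3 - 1*(-1)) - 1*2) + w = 24*(3 + (1/2)*1**2 - 11/2*1*((3 - 1*(-1)) - 1*2)) - 156 = 24*(3 + (1/2)*1 - 11/2*1*((3 + 1) - 2)) - 156 = 24*(3 + 1/2 - 11/2*1*(4 - 2)) - 156 = 24*(3 + 1/2 - 11/2*1*2) - 156 = 24*(3 + 1/2 - 11) - 156 = 24*(-15/2) - 156 = -180 - 156 = -336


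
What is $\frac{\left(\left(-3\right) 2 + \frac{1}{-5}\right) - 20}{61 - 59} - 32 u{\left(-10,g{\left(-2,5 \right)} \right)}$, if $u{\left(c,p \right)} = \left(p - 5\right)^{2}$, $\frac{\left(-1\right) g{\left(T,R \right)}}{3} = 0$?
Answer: $- \frac{8131}{10} \approx -813.1$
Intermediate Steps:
$g{\left(T,R \right)} = 0$ ($g{\left(T,R \right)} = \left(-3\right) 0 = 0$)
$u{\left(c,p \right)} = \left(-5 + p\right)^{2}$
$\frac{\left(\left(-3\right) 2 + \frac{1}{-5}\right) - 20}{61 - 59} - 32 u{\left(-10,g{\left(-2,5 \right)} \right)} = \frac{\left(\left(-3\right) 2 + \frac{1}{-5}\right) - 20}{61 - 59} - 32 \left(-5 + 0\right)^{2} = \frac{\left(-6 - \frac{1}{5}\right) - 20}{2} - 32 \left(-5\right)^{2} = \left(- \frac{31}{5} - 20\right) \frac{1}{2} - 800 = \left(- \frac{131}{5}\right) \frac{1}{2} - 800 = - \frac{131}{10} - 800 = - \frac{8131}{10}$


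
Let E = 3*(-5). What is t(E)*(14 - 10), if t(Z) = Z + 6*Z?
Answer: -420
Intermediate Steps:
E = -15
t(Z) = 7*Z
t(E)*(14 - 10) = (7*(-15))*(14 - 10) = -105*4 = -420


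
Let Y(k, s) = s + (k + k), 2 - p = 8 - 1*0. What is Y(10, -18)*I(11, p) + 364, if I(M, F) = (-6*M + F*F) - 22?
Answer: 260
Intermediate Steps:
p = -6 (p = 2 - (8 - 1*0) = 2 - (8 + 0) = 2 - 1*8 = 2 - 8 = -6)
I(M, F) = -22 + F**2 - 6*M (I(M, F) = (-6*M + F**2) - 22 = (F**2 - 6*M) - 22 = -22 + F**2 - 6*M)
Y(k, s) = s + 2*k
Y(10, -18)*I(11, p) + 364 = (-18 + 2*10)*(-22 + (-6)**2 - 6*11) + 364 = (-18 + 20)*(-22 + 36 - 66) + 364 = 2*(-52) + 364 = -104 + 364 = 260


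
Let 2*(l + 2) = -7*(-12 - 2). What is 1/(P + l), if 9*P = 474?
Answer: 3/299 ≈ 0.010033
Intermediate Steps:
P = 158/3 (P = (⅑)*474 = 158/3 ≈ 52.667)
l = 47 (l = -2 + (-7*(-12 - 2))/2 = -2 + (-7*(-14))/2 = -2 + (½)*98 = -2 + 49 = 47)
1/(P + l) = 1/(158/3 + 47) = 1/(299/3) = 3/299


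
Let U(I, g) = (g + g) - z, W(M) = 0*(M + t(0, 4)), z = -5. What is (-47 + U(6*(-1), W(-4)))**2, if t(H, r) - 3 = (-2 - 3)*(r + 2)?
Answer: 1764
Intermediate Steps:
t(H, r) = -7 - 5*r (t(H, r) = 3 + (-2 - 3)*(r + 2) = 3 - 5*(2 + r) = 3 + (-10 - 5*r) = -7 - 5*r)
W(M) = 0 (W(M) = 0*(M + (-7 - 5*4)) = 0*(M + (-7 - 20)) = 0*(M - 27) = 0*(-27 + M) = 0)
U(I, g) = 5 + 2*g (U(I, g) = (g + g) - 1*(-5) = 2*g + 5 = 5 + 2*g)
(-47 + U(6*(-1), W(-4)))**2 = (-47 + (5 + 2*0))**2 = (-47 + (5 + 0))**2 = (-47 + 5)**2 = (-42)**2 = 1764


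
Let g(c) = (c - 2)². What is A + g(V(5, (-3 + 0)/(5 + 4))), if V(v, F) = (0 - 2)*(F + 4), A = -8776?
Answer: -78200/9 ≈ -8688.9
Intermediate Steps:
V(v, F) = -8 - 2*F (V(v, F) = -2*(4 + F) = -8 - 2*F)
g(c) = (-2 + c)²
A + g(V(5, (-3 + 0)/(5 + 4))) = -8776 + (-2 + (-8 - 2*(-3 + 0)/(5 + 4)))² = -8776 + (-2 + (-8 - (-6)/9))² = -8776 + (-2 + (-8 - 2*(-⅓)))² = -8776 + (-2 + (-8 + ⅔))² = -8776 + (-2 - 22/3)² = -8776 + (-28/3)² = -8776 + 784/9 = -78200/9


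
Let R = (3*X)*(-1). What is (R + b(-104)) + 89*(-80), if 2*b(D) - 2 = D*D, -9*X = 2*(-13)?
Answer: -5159/3 ≈ -1719.7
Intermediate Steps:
X = 26/9 (X = -2*(-13)/9 = -⅑*(-26) = 26/9 ≈ 2.8889)
b(D) = 1 + D²/2 (b(D) = 1 + (D*D)/2 = 1 + D²/2)
R = -26/3 (R = (3*(26/9))*(-1) = (26/3)*(-1) = -26/3 ≈ -8.6667)
(R + b(-104)) + 89*(-80) = (-26/3 + (1 + (½)*(-104)²)) + 89*(-80) = (-26/3 + (1 + (½)*10816)) - 7120 = (-26/3 + (1 + 5408)) - 7120 = (-26/3 + 5409) - 7120 = 16201/3 - 7120 = -5159/3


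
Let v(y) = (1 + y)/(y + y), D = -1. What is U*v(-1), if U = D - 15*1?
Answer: 0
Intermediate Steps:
v(y) = (1 + y)/(2*y) (v(y) = (1 + y)/((2*y)) = (1 + y)*(1/(2*y)) = (1 + y)/(2*y))
U = -16 (U = -1 - 15*1 = -1 - 15 = -16)
U*v(-1) = -8*(1 - 1)/(-1) = -8*(-1)*0 = -16*0 = 0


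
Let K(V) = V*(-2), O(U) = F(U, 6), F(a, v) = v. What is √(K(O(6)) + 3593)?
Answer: √3581 ≈ 59.841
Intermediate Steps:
O(U) = 6
K(V) = -2*V
√(K(O(6)) + 3593) = √(-2*6 + 3593) = √(-12 + 3593) = √3581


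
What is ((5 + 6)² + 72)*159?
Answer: 30687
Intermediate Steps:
((5 + 6)² + 72)*159 = (11² + 72)*159 = (121 + 72)*159 = 193*159 = 30687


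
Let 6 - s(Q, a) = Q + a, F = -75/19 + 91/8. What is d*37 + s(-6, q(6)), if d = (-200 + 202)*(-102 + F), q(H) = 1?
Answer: -531039/76 ≈ -6987.4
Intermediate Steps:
F = 1129/152 (F = -75*1/19 + 91*(⅛) = -75/19 + 91/8 = 1129/152 ≈ 7.4276)
d = -14375/76 (d = (-200 + 202)*(-102 + 1129/152) = 2*(-14375/152) = -14375/76 ≈ -189.14)
s(Q, a) = 6 - Q - a (s(Q, a) = 6 - (Q + a) = 6 + (-Q - a) = 6 - Q - a)
d*37 + s(-6, q(6)) = -14375/76*37 + (6 - 1*(-6) - 1*1) = -531875/76 + (6 + 6 - 1) = -531875/76 + 11 = -531039/76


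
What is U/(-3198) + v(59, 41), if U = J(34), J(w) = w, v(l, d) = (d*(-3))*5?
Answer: -983402/1599 ≈ -615.01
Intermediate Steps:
v(l, d) = -15*d (v(l, d) = -3*d*5 = -15*d)
U = 34
U/(-3198) + v(59, 41) = 34/(-3198) - 15*41 = 34*(-1/3198) - 615 = -17/1599 - 615 = -983402/1599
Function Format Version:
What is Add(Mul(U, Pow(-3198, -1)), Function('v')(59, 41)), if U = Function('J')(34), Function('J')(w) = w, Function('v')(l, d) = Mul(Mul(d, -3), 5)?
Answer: Rational(-983402, 1599) ≈ -615.01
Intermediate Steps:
Function('v')(l, d) = Mul(-15, d) (Function('v')(l, d) = Mul(Mul(-3, d), 5) = Mul(-15, d))
U = 34
Add(Mul(U, Pow(-3198, -1)), Function('v')(59, 41)) = Add(Mul(34, Pow(-3198, -1)), Mul(-15, 41)) = Add(Mul(34, Rational(-1, 3198)), -615) = Add(Rational(-17, 1599), -615) = Rational(-983402, 1599)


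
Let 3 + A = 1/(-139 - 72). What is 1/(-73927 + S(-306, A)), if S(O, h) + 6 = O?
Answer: -1/74239 ≈ -1.3470e-5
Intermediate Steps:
A = -634/211 (A = -3 + 1/(-139 - 72) = -3 + 1/(-211) = -3 - 1/211 = -634/211 ≈ -3.0047)
S(O, h) = -6 + O
1/(-73927 + S(-306, A)) = 1/(-73927 + (-6 - 306)) = 1/(-73927 - 312) = 1/(-74239) = -1/74239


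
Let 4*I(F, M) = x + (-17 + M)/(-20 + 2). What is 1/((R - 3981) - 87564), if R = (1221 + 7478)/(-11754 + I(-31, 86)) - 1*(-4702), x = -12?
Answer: -282191/24506521789 ≈ -1.1515e-5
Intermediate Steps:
I(F, M) = -199/72 - M/72 (I(F, M) = (-12 + (-17 + M)/(-20 + 2))/4 = (-12 + (-17 + M)/(-18))/4 = (-12 + (-17 + M)*(-1/18))/4 = (-12 + (17/18 - M/18))/4 = (-199/18 - M/18)/4 = -199/72 - M/72)
R = 1326653306/282191 (R = (1221 + 7478)/(-11754 + (-199/72 - 1/72*86)) - 1*(-4702) = 8699/(-11754 + (-199/72 - 43/36)) + 4702 = 8699/(-11754 - 95/24) + 4702 = 8699/(-282191/24) + 4702 = 8699*(-24/282191) + 4702 = -208776/282191 + 4702 = 1326653306/282191 ≈ 4701.3)
1/((R - 3981) - 87564) = 1/((1326653306/282191 - 3981) - 87564) = 1/(203250935/282191 - 87564) = 1/(-24506521789/282191) = -282191/24506521789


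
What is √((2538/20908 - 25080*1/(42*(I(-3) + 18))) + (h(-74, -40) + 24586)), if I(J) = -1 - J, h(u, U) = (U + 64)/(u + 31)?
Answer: √243136639387369322/3146654 ≈ 156.70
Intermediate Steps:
h(u, U) = (64 + U)/(31 + u)
√((2538/20908 - 25080*1/(42*(I(-3) + 18))) + (h(-74, -40) + 24586)) = √((2538/20908 - 25080*1/(42*((-1 - 1*(-3)) + 18))) + ((64 - 40)/(31 - 74) + 24586)) = √((2538*(1/20908) - 25080*1/(42*((-1 + 3) + 18))) + (24/(-43) + 24586)) = √((1269/10454 - 25080*1/(42*(2 + 18))) + (-1/43*24 + 24586)) = √((1269/10454 - 25080/(42*20)) + (-24/43 + 24586)) = √((1269/10454 - 25080/840) + 1057174/43) = √((1269/10454 - 25080*1/840) + 1057174/43) = √((1269/10454 - 209/7) + 1057174/43) = √(-2176003/73178 + 1057174/43) = √(77268310843/3146654) = √243136639387369322/3146654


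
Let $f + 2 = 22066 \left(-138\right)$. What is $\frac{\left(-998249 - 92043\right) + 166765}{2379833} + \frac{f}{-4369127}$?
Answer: $\frac{3211846515701}{10397792615791} \approx 0.3089$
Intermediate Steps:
$f = -3045110$ ($f = -2 + 22066 \left(-138\right) = -2 - 3045108 = -3045110$)
$\frac{\left(-998249 - 92043\right) + 166765}{2379833} + \frac{f}{-4369127} = \frac{\left(-998249 - 92043\right) + 166765}{2379833} - \frac{3045110}{-4369127} = \left(-1090292 + 166765\right) \frac{1}{2379833} - - \frac{3045110}{4369127} = \left(-923527\right) \frac{1}{2379833} + \frac{3045110}{4369127} = - \frac{923527}{2379833} + \frac{3045110}{4369127} = \frac{3211846515701}{10397792615791}$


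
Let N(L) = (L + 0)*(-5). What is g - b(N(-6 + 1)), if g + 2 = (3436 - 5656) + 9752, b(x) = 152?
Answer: 7378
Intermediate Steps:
N(L) = -5*L (N(L) = L*(-5) = -5*L)
g = 7530 (g = -2 + ((3436 - 5656) + 9752) = -2 + (-2220 + 9752) = -2 + 7532 = 7530)
g - b(N(-6 + 1)) = 7530 - 1*152 = 7530 - 152 = 7378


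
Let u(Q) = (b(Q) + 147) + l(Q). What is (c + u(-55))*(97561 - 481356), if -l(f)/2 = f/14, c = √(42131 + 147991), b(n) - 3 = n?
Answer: -276332400/7 - 383795*√190122 ≈ -2.0682e+8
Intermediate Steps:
b(n) = 3 + n
c = √190122 ≈ 436.03
l(f) = -f/7 (l(f) = -2*f/14 = -f/7)
u(Q) = 150 + 6*Q/7 (u(Q) = ((3 + Q) + 147) - Q/7 = (150 + Q) - Q/7 = 150 + 6*Q/7)
(c + u(-55))*(97561 - 481356) = (√190122 + (150 + (6/7)*(-55)))*(97561 - 481356) = (√190122 + (150 - 330/7))*(-383795) = (√190122 + 720/7)*(-383795) = (720/7 + √190122)*(-383795) = -276332400/7 - 383795*√190122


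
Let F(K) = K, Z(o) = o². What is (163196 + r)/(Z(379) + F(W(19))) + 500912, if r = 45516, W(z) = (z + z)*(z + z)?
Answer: 72675026232/145085 ≈ 5.0091e+5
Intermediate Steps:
W(z) = 4*z² (W(z) = (2*z)*(2*z) = 4*z²)
(163196 + r)/(Z(379) + F(W(19))) + 500912 = (163196 + 45516)/(379² + 4*19²) + 500912 = 208712/(143641 + 4*361) + 500912 = 208712/(143641 + 1444) + 500912 = 208712/145085 + 500912 = 72675026232/145085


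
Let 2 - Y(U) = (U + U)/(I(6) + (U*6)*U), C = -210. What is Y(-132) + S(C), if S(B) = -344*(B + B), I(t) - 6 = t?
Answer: 1258871688/8713 ≈ 1.4448e+5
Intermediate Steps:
I(t) = 6 + t
S(B) = -688*B
Y(U) = 2 - 2*U/(12 + 6*U²) (Y(U) = 2 - (U + U)/((6 + 6) + (U*6)*U) = 2 - 2*U/(12 + (6*U)*U) = 2 - 2*U/(12 + 6*U²))
Y(-132) + S(C) = (12 - 1*(-132) + 6*(-132)²)/(3*(2 + (-132)²)) - 688*(-210) = (12 + 132 + 6*17424)/(3*(2 + 17424)) + 144480 = (⅓)*(12 + 132 + 104544)/17426 + 144480 = (⅓)*(1/17426)*104688 + 144480 = 17448/8713 + 144480 = 1258871688/8713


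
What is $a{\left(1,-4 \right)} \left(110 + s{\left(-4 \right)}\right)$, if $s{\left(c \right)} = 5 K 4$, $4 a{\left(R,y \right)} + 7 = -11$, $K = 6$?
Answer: $-1035$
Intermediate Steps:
$a{\left(R,y \right)} = - \frac{9}{2}$ ($a{\left(R,y \right)} = - \frac{7}{4} + \frac{1}{4} \left(-11\right) = - \frac{7}{4} - \frac{11}{4} = - \frac{9}{2}$)
$s{\left(c \right)} = 120$ ($s{\left(c \right)} = 5 \cdot 6 \cdot 4 = 30 \cdot 4 = 120$)
$a{\left(1,-4 \right)} \left(110 + s{\left(-4 \right)}\right) = - \frac{9 \left(110 + 120\right)}{2} = \left(- \frac{9}{2}\right) 230 = -1035$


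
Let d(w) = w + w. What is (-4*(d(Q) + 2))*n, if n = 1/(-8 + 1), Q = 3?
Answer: 32/7 ≈ 4.5714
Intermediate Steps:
d(w) = 2*w
n = -⅐ (n = 1/(-7) = -⅐ ≈ -0.14286)
(-4*(d(Q) + 2))*n = -4*(2*3 + 2)*(-⅐) = -4*(6 + 2)*(-⅐) = -4*8*(-⅐) = -32*(-⅐) = 32/7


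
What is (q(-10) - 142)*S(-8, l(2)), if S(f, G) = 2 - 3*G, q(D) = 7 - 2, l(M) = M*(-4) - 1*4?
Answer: -5206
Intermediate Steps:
l(M) = -4 - 4*M (l(M) = -4*M - 4 = -4 - 4*M)
q(D) = 5
(q(-10) - 142)*S(-8, l(2)) = (5 - 142)*(2 - 3*(-4 - 4*2)) = -137*(2 - 3*(-4 - 8)) = -137*(2 - 3*(-12)) = -137*(2 + 36) = -137*38 = -5206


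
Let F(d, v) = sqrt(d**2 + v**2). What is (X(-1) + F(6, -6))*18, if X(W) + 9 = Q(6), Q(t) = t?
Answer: -54 + 108*sqrt(2) ≈ 98.735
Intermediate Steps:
X(W) = -3 (X(W) = -9 + 6 = -3)
(X(-1) + F(6, -6))*18 = (-3 + sqrt(6**2 + (-6)**2))*18 = (-3 + sqrt(36 + 36))*18 = (-3 + sqrt(72))*18 = (-3 + 6*sqrt(2))*18 = -54 + 108*sqrt(2)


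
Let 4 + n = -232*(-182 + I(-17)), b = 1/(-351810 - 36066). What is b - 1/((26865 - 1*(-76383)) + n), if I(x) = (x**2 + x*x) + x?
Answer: -50399/742588602 ≈ -6.7869e-5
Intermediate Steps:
b = -1/387876 (b = 1/(-387876) = -1/387876 ≈ -2.5781e-6)
I(x) = x + 2*x**2 (I(x) = (x**2 + x**2) + x = 2*x**2 + x = x + 2*x**2)
n = -87932 (n = -4 - 232*(-182 - 17*(1 + 2*(-17))) = -4 - 232*(-182 - 17*(1 - 34)) = -4 - 232*(-182 - 17*(-33)) = -4 - 232*(-182 + 561) = -4 - 232*379 = -4 - 87928 = -87932)
b - 1/((26865 - 1*(-76383)) + n) = -1/387876 - 1/((26865 - 1*(-76383)) - 87932) = -1/387876 - 1/((26865 + 76383) - 87932) = -1/387876 - 1/(103248 - 87932) = -1/387876 - 1/15316 = -50399/742588602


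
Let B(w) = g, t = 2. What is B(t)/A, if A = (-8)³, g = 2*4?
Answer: -1/64 ≈ -0.015625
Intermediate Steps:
g = 8
B(w) = 8
A = -512
B(t)/A = 8/(-512) = 8*(-1/512) = -1/64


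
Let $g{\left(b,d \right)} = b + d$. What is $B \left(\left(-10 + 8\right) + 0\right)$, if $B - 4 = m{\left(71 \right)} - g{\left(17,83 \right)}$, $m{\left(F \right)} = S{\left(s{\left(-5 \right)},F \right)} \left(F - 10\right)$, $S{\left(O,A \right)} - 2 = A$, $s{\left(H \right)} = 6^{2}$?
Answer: $-8714$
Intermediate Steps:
$s{\left(H \right)} = 36$
$S{\left(O,A \right)} = 2 + A$
$m{\left(F \right)} = \left(-10 + F\right) \left(2 + F\right)$ ($m{\left(F \right)} = \left(2 + F\right) \left(F - 10\right) = \left(2 + F\right) \left(-10 + F\right) = \left(-10 + F\right) \left(2 + F\right)$)
$B = 4357$ ($B = 4 + \left(\left(-10 + 71\right) \left(2 + 71\right) - \left(17 + 83\right)\right) = 4 + \left(61 \cdot 73 - 100\right) = 4 + \left(4453 - 100\right) = 4 + 4353 = 4357$)
$B \left(\left(-10 + 8\right) + 0\right) = 4357 \left(\left(-10 + 8\right) + 0\right) = 4357 \left(-2 + 0\right) = 4357 \left(-2\right) = -8714$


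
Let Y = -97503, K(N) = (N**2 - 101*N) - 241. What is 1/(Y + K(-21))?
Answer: -1/95182 ≈ -1.0506e-5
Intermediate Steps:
K(N) = -241 + N**2 - 101*N
1/(Y + K(-21)) = 1/(-97503 + (-241 + (-21)**2 - 101*(-21))) = 1/(-97503 + (-241 + 441 + 2121)) = 1/(-97503 + 2321) = 1/(-95182) = -1/95182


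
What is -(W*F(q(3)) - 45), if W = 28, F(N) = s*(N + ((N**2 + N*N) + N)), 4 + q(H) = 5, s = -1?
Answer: 157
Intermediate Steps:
q(H) = 1 (q(H) = -4 + 5 = 1)
F(N) = -2*N - 2*N**2 (F(N) = -(N + ((N**2 + N*N) + N)) = -(N + ((N**2 + N**2) + N)) = -(N + (2*N**2 + N)) = -(N + (N + 2*N**2)) = -(2*N + 2*N**2) = -2*N - 2*N**2)
-(W*F(q(3)) - 45) = -(28*(-2*1*(1 + 1)) - 45) = -(28*(-2*1*2) - 45) = -(28*(-4) - 45) = -(-112 - 45) = -1*(-157) = 157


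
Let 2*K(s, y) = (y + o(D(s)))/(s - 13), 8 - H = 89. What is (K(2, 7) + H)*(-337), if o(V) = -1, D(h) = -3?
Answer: 301278/11 ≈ 27389.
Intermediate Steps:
H = -81 (H = 8 - 1*89 = 8 - 89 = -81)
K(s, y) = (-1 + y)/(2*(-13 + s)) (K(s, y) = ((y - 1)/(s - 13))/2 = ((-1 + y)/(-13 + s))/2 = (-1 + y)/(2*(-13 + s)))
(K(2, 7) + H)*(-337) = ((-1 + 7)/(2*(-13 + 2)) - 81)*(-337) = ((½)*6/(-11) - 81)*(-337) = ((½)*(-1/11)*6 - 81)*(-337) = (-3/11 - 81)*(-337) = -894/11*(-337) = 301278/11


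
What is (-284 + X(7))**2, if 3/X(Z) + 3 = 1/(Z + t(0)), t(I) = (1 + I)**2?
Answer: 42981136/529 ≈ 81250.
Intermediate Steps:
X(Z) = 3/(-3 + 1/(1 + Z)) (X(Z) = 3/(-3 + 1/(Z + (1 + 0)**2)) = 3/(-3 + 1/(Z + 1**2)) = 3/(-3 + 1/(Z + 1)) = 3/(-3 + 1/(1 + Z)))
(-284 + X(7))**2 = (-284 + 3*(-1 - 1*7)/(2 + 3*7))**2 = (-284 + 3*(-1 - 7)/(2 + 21))**2 = (-284 + 3*(-8)/23)**2 = (-284 + 3*(1/23)*(-8))**2 = (-284 - 24/23)**2 = (-6556/23)**2 = 42981136/529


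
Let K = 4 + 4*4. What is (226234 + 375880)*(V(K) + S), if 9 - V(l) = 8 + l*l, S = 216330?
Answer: 130015078134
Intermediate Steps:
K = 20 (K = 4 + 16 = 20)
V(l) = 1 - l² (V(l) = 9 - (8 + l*l) = 9 - (8 + l²) = 9 + (-8 - l²) = 1 - l²)
(226234 + 375880)*(V(K) + S) = (226234 + 375880)*((1 - 1*20²) + 216330) = 602114*((1 - 1*400) + 216330) = 602114*((1 - 400) + 216330) = 602114*(-399 + 216330) = 602114*215931 = 130015078134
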